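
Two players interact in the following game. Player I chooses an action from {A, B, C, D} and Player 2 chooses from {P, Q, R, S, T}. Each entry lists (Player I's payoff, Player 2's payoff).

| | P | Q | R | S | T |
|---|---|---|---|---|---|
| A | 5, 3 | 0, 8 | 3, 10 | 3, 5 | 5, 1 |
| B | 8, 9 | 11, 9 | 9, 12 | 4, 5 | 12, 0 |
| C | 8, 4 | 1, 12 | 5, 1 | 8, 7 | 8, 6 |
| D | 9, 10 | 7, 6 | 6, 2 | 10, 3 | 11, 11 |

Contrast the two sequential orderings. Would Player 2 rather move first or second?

If Player I leads: Player 2's best replies are A→R, B→R, C→Q, D→T; Player I's induced payoffs 3, 9, 1, 11; outcome (D, T), payoffs (11, 11).
If Player 2 leads: Player I's best replies are P→D, Q→B, R→B, S→D, T→B; Player 2's induced payoffs 10, 9, 12, 3, 0; outcome (B, R), payoffs (9, 12).
Player 2 gets 12 moving first and 11 moving second, so Player 2 prefers to move first.

first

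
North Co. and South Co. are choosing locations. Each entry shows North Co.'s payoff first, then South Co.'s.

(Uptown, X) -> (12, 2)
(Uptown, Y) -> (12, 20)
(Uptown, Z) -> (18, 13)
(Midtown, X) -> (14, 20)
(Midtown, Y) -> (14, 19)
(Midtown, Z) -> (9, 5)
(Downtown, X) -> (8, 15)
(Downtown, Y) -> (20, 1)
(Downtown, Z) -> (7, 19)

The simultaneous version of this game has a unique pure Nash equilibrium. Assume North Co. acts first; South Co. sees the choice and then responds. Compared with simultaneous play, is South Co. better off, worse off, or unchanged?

unchanged

Solve by backward induction (North Co. leads).
- Uptown: South Co. compares 2, 20, 13 and picks Y; North Co. would get 12.
- Midtown: South Co. compares 20, 19, 5 and picks X; North Co. would get 14.
- Downtown: South Co. compares 15, 1, 19 and picks Z; North Co. would get 7.
North Co.'s induced payoffs are 12, 14, 7, so North Co. commits to Midtown. Subgame-perfect outcome: (Midtown, X) with payoffs (14, 20).
Under simultaneous play:
North Co.'s best replies: X→Midtown; Y→Downtown; Z→Uptown.
South Co.'s best replies: Uptown→Y; Midtown→X; Downtown→Z.
Only (Midtown, X) has each player best-responding; Nash payoffs (14, 20).
South Co. earns 20 sequentially versus 20 at the Nash outcome: unchanged.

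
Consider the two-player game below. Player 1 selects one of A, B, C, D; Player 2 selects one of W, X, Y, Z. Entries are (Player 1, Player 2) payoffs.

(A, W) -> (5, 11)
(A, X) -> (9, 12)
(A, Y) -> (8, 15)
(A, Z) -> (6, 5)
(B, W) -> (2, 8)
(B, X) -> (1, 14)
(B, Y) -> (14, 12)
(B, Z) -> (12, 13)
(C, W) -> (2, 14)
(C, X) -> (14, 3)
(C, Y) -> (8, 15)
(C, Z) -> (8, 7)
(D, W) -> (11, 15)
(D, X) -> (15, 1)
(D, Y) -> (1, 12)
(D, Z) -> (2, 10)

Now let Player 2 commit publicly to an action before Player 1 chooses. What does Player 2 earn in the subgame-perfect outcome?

15

Work backward from Player 1's decision.
- W → Player 1 plays D (best of 5, 2, 2, 11); Player 2 gets 15.
- X → Player 1 plays D (best of 9, 1, 14, 15); Player 2 gets 1.
- Y → Player 1 plays B (best of 8, 14, 8, 1); Player 2 gets 12.
- Z → Player 1 plays B (best of 6, 12, 8, 2); Player 2 gets 13.
Among 15, 1, 12, 13, the best is 15 at W. Subgame-perfect outcome: (D, W) with payoffs (11, 15).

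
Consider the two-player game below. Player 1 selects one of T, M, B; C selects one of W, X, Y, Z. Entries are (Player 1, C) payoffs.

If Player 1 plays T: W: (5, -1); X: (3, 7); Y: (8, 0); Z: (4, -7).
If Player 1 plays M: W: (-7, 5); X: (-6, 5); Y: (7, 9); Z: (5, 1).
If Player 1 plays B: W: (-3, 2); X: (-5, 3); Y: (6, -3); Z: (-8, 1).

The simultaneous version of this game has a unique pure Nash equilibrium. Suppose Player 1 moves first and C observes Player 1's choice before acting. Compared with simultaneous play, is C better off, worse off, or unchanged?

Work backward from C's decision.
- T: BR = X, leader payoff 3.
- M: BR = Y, leader payoff 7.
- B: BR = X, leader payoff -5.
Player 1's induced payoffs are 3, 7, -5, so Player 1 commits to M. Subgame-perfect outcome: (M, Y) with payoffs (7, 9).
Now find the simultaneous Nash equilibrium.
Player 1's best replies: W→T; X→T; Y→T; Z→M.
C's best replies: T→X; M→Y; B→X.
Only (T, X) has each player best-responding; Nash payoffs (3, 7).
C earns 9 sequentially versus 7 at the Nash outcome: better off.

better off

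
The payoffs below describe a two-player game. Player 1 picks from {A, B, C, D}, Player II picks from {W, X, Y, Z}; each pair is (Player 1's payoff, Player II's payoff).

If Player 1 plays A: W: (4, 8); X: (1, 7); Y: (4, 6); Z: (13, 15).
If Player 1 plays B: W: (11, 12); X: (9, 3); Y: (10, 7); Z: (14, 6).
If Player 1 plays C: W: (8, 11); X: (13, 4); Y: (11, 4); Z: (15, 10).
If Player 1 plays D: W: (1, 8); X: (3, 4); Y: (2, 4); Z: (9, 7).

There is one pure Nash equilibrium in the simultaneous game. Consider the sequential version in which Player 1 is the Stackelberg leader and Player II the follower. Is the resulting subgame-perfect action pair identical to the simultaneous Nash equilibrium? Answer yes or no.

no

Solve by backward induction (Player 1 leads).
- A: Player II compares 8, 7, 6, 15 and picks Z; Player 1 would get 13.
- B: Player II compares 12, 3, 7, 6 and picks W; Player 1 would get 11.
- C: Player II compares 11, 4, 4, 10 and picks W; Player 1 would get 8.
- D: Player II compares 8, 4, 4, 7 and picks W; Player 1 would get 1.
Among 13, 11, 8, 1, the best is 13 at A. Subgame-perfect outcome: (A, Z) with payoffs (13, 15).
For the simultaneous game, intersect best replies.
Player 1's best replies: W→B; X→C; Y→C; Z→C.
Player II's best replies: A→Z; B→W; C→W; D→W.
The unique mutual best reply is (B, W), giving (11, 12).
Sequential outcome (A, Z) differs from the Nash profile (B, W).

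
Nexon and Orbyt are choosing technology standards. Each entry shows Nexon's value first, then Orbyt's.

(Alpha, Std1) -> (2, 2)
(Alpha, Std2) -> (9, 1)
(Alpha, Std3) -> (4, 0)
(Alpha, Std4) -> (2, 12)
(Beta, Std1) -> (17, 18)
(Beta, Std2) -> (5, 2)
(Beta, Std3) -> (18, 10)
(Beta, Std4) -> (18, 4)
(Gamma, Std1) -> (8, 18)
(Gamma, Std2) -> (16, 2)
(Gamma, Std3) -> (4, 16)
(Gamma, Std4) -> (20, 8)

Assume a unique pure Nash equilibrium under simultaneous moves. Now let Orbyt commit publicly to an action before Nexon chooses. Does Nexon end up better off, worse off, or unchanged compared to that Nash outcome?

Nexon best-responds to each possible Orbyt move:
- Std1: BR = Beta, leader payoff 18.
- Std2: BR = Gamma, leader payoff 2.
- Std3: BR = Beta, leader payoff 10.
- Std4: BR = Gamma, leader payoff 8.
Maximizing over 18, 2, 10, 8, Orbyt chooses Std1. Subgame-perfect outcome: (Beta, Std1) with payoffs (17, 18).
Now find the simultaneous Nash equilibrium.
Nexon's best replies: Std1→Beta; Std2→Gamma; Std3→Beta; Std4→Gamma.
Orbyt's best replies: Alpha→Std4; Beta→Std1; Gamma→Std1.
Only (Beta, Std1) has each player best-responding; Nash payoffs (17, 18).
Nexon earns 17 sequentially versus 17 at the Nash outcome: unchanged.

unchanged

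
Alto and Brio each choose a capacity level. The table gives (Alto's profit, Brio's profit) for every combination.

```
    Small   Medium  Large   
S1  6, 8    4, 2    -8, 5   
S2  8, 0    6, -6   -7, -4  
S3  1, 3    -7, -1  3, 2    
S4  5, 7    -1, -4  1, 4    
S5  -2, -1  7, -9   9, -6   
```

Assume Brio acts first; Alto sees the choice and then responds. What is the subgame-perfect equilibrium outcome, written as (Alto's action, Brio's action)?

Solve by backward induction (Brio leads).
- Small → Alto plays S2 (best of 6, 8, 1, 5, -2); Brio gets 0.
- Medium → Alto plays S5 (best of 4, 6, -7, -1, 7); Brio gets -9.
- Large → Alto plays S5 (best of -8, -7, 3, 1, 9); Brio gets -6.
Among 0, -9, -6, the best is 0 at Small. Subgame-perfect outcome: (S2, Small) with payoffs (8, 0).

(S2, Small)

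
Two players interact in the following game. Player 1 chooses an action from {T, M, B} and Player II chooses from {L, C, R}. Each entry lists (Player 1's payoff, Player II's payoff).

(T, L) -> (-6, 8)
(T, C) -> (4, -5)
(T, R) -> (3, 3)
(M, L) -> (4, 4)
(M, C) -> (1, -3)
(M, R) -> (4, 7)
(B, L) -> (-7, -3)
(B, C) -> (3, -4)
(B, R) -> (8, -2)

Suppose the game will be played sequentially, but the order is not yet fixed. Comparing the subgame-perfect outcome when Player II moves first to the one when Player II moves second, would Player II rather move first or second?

If Player 1 leads: Player II's best replies are T→L, M→R, B→R; Player 1's induced payoffs -6, 4, 8; outcome (B, R), payoffs (8, -2).
If Player II leads: Player 1's best replies are L→M, C→T, R→B; Player II's induced payoffs 4, -5, -2; outcome (M, L), payoffs (4, 4).
Player II gets 4 moving first and -2 moving second, so Player II prefers to move first.

first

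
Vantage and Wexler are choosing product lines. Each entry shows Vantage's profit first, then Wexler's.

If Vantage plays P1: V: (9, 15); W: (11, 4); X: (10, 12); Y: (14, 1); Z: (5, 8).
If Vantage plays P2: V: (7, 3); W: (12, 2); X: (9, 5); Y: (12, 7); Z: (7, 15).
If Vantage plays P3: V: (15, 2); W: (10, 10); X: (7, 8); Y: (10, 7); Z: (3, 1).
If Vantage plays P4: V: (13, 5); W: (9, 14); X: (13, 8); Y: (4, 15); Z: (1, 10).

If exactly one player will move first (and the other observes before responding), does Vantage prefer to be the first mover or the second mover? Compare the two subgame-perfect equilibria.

If Vantage leads: Wexler's best replies are P1→V, P2→Z, P3→W, P4→Y; Vantage's induced payoffs 9, 7, 10, 4; outcome (P3, W), payoffs (10, 10).
If Wexler leads: Vantage's best replies are V→P3, W→P2, X→P4, Y→P1, Z→P2; Wexler's induced payoffs 2, 2, 8, 1, 15; outcome (P2, Z), payoffs (7, 15).
Vantage gets 10 moving first and 7 moving second, so Vantage prefers to move first.

first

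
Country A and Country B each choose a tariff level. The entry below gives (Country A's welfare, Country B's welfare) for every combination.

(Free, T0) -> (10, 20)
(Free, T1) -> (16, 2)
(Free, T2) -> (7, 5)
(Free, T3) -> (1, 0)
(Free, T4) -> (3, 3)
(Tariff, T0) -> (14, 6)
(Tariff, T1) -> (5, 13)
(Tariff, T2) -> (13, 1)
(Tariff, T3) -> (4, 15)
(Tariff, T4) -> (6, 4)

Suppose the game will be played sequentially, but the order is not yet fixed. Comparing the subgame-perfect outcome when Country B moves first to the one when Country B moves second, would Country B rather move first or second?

second

If Country A leads: Country B's best replies are Free→T0, Tariff→T3; Country A's induced payoffs 10, 4; outcome (Free, T0), payoffs (10, 20).
If Country B leads: Country A's best replies are T0→Tariff, T1→Free, T2→Tariff, T3→Tariff, T4→Tariff; Country B's induced payoffs 6, 2, 1, 15, 4; outcome (Tariff, T3), payoffs (4, 15).
Country B gets 15 moving first and 20 moving second, so Country B prefers to move second.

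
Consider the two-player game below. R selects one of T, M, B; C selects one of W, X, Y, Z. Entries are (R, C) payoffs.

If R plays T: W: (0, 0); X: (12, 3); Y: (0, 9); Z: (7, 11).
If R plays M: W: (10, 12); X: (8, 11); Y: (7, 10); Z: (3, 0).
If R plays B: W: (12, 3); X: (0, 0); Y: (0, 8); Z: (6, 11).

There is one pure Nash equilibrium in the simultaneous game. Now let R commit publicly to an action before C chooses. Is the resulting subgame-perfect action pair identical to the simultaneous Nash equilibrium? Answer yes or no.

no

Work backward from C's decision.
- T: C compares 0, 3, 9, 11 and picks Z; R would get 7.
- M: C compares 12, 11, 10, 0 and picks W; R would get 10.
- B: C compares 3, 0, 8, 11 and picks Z; R would get 6.
Among 7, 10, 6, the best is 10 at M. Subgame-perfect outcome: (M, W) with payoffs (10, 12).
Under simultaneous play:
R's best replies: W→B; X→T; Y→M; Z→T.
C's best replies: T→Z; M→W; B→Z.
The unique mutual best reply is (T, Z), giving (7, 11).
Sequential outcome (M, W) differs from the Nash profile (T, Z).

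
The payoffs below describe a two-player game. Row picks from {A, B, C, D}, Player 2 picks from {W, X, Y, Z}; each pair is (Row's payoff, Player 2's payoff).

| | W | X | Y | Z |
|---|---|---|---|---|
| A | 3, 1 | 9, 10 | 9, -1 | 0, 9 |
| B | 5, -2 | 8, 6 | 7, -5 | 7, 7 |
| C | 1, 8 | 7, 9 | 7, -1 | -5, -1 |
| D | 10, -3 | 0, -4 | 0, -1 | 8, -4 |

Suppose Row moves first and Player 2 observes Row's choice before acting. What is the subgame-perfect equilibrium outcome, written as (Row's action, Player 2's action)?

Work backward from Player 2's decision.
- A: Player 2 compares 1, 10, -1, 9 and picks X; Row would get 9.
- B: Player 2 compares -2, 6, -5, 7 and picks Z; Row would get 7.
- C: Player 2 compares 8, 9, -1, -1 and picks X; Row would get 7.
- D: Player 2 compares -3, -4, -1, -4 and picks Y; Row would get 0.
Maximizing over 9, 7, 7, 0, Row chooses A. Subgame-perfect outcome: (A, X) with payoffs (9, 10).

(A, X)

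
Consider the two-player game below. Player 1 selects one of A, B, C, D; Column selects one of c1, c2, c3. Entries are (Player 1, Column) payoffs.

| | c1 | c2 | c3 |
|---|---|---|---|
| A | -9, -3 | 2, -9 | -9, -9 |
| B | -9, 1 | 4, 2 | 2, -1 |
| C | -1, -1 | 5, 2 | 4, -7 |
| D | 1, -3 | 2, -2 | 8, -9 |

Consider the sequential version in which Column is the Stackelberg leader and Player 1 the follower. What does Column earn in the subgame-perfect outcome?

2

Solve by backward induction (Column leads).
- c1: Player 1 compares -9, -9, -1, 1 and picks D; Column would get -3.
- c2: Player 1 compares 2, 4, 5, 2 and picks C; Column would get 2.
- c3: Player 1 compares -9, 2, 4, 8 and picks D; Column would get -9.
Column's induced payoffs are -3, 2, -9, so Column commits to c2. Subgame-perfect outcome: (C, c2) with payoffs (5, 2).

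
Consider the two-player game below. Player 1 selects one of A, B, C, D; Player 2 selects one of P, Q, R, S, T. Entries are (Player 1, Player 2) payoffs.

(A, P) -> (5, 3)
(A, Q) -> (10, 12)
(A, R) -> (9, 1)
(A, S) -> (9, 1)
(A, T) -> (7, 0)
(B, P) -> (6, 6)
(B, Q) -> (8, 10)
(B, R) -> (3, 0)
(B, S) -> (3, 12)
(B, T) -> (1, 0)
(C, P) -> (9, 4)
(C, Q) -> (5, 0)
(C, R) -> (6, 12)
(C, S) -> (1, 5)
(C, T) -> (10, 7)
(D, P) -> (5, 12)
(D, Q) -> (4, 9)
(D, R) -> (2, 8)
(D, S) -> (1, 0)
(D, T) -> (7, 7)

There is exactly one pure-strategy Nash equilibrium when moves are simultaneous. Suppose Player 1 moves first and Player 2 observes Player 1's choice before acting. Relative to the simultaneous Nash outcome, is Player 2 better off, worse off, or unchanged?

Work backward from Player 2's decision.
- A → Player 2 plays Q (best of 3, 12, 1, 1, 0); Player 1 gets 10.
- B → Player 2 plays S (best of 6, 10, 0, 12, 0); Player 1 gets 3.
- C → Player 2 plays R (best of 4, 0, 12, 5, 7); Player 1 gets 6.
- D → Player 2 plays P (best of 12, 9, 8, 0, 7); Player 1 gets 5.
Among 10, 3, 6, 5, the best is 10 at A. Subgame-perfect outcome: (A, Q) with payoffs (10, 12).
Now find the simultaneous Nash equilibrium.
Player 1's best replies: P→C; Q→A; R→A; S→A; T→C.
Player 2's best replies: A→Q; B→S; C→R; D→P.
Only (A, Q) has each player best-responding; Nash payoffs (10, 12).
Player 2 earns 12 sequentially versus 12 at the Nash outcome: unchanged.

unchanged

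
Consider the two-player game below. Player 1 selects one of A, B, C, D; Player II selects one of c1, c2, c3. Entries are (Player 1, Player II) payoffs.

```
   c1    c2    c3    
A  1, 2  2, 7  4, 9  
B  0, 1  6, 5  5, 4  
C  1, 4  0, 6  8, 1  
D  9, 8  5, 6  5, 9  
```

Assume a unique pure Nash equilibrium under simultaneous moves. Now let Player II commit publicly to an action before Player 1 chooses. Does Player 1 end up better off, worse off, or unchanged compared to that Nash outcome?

better off

Work backward from Player 1's decision.
- c1 → Player 1 plays D (best of 1, 0, 1, 9); Player II gets 8.
- c2 → Player 1 plays B (best of 2, 6, 0, 5); Player II gets 5.
- c3 → Player 1 plays C (best of 4, 5, 8, 5); Player II gets 1.
Maximizing over 8, 5, 1, Player II chooses c1. Subgame-perfect outcome: (D, c1) with payoffs (9, 8).
Under simultaneous play:
Player 1's best replies: c1→D; c2→B; c3→C.
Player II's best replies: A→c3; B→c2; C→c2; D→c3.
The unique mutual best reply is (B, c2), giving (6, 5).
Player 1 earns 9 sequentially versus 6 at the Nash outcome: better off.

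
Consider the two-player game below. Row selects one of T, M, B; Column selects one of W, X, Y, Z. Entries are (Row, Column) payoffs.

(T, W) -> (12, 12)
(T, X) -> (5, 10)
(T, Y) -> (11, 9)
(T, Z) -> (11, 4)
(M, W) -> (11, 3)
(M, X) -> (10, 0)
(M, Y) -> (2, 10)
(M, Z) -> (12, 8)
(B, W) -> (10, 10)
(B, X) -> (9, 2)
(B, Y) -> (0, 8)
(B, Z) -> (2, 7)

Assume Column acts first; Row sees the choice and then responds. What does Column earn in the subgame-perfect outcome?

Backward induction with Column moving first.
- W → Row plays T (best of 12, 11, 10); Column gets 12.
- X → Row plays M (best of 5, 10, 9); Column gets 0.
- Y → Row plays T (best of 11, 2, 0); Column gets 9.
- Z → Row plays M (best of 11, 12, 2); Column gets 8.
Maximizing over 12, 0, 9, 8, Column chooses W. Subgame-perfect outcome: (T, W) with payoffs (12, 12).

12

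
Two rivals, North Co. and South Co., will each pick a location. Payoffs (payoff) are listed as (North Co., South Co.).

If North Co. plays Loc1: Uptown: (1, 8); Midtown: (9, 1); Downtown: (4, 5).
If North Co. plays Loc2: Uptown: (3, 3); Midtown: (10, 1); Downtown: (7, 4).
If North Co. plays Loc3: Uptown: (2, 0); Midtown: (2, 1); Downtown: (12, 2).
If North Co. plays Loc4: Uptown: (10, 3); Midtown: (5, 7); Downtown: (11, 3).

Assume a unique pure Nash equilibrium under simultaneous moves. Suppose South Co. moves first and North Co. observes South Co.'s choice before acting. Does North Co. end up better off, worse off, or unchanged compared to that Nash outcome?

Work backward from North Co.'s decision.
- Uptown: BR = Loc4, leader payoff 3.
- Midtown: BR = Loc2, leader payoff 1.
- Downtown: BR = Loc3, leader payoff 2.
Among 3, 1, 2, the best is 3 at Uptown. Subgame-perfect outcome: (Loc4, Uptown) with payoffs (10, 3).
Under simultaneous play:
North Co.'s best replies: Uptown→Loc4; Midtown→Loc2; Downtown→Loc3.
South Co.'s best replies: Loc1→Uptown; Loc2→Downtown; Loc3→Downtown; Loc4→Midtown.
Only (Loc3, Downtown) has each player best-responding; Nash payoffs (12, 2).
North Co. earns 10 sequentially versus 12 at the Nash outcome: worse off.

worse off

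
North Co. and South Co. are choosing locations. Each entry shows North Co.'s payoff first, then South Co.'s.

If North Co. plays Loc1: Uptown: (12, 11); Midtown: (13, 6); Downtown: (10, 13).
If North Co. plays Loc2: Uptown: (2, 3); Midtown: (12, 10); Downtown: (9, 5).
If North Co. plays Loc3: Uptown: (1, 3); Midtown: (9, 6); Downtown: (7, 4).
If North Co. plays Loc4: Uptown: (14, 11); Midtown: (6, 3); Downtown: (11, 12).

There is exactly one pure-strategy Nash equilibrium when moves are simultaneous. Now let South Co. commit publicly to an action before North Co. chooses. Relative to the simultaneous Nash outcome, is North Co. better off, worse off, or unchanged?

unchanged

North Co. best-responds to each possible South Co. move:
- Uptown: BR = Loc4, leader payoff 11.
- Midtown: BR = Loc1, leader payoff 6.
- Downtown: BR = Loc4, leader payoff 12.
Among 11, 6, 12, the best is 12 at Downtown. Subgame-perfect outcome: (Loc4, Downtown) with payoffs (11, 12).
Now find the simultaneous Nash equilibrium.
North Co.'s best replies: Uptown→Loc4; Midtown→Loc1; Downtown→Loc4.
South Co.'s best replies: Loc1→Downtown; Loc2→Midtown; Loc3→Midtown; Loc4→Downtown.
Only (Loc4, Downtown) has each player best-responding; Nash payoffs (11, 12).
North Co. earns 11 sequentially versus 11 at the Nash outcome: unchanged.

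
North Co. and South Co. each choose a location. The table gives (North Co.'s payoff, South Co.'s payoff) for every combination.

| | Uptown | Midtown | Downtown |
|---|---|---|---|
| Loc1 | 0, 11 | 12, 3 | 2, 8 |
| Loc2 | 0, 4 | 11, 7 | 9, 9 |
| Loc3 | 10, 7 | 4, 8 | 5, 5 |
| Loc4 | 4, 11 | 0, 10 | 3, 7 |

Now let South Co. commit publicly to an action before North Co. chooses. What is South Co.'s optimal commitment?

Backward induction with South Co. moving first.
- Uptown: North Co. compares 0, 0, 10, 4 and picks Loc3; South Co. would get 7.
- Midtown: North Co. compares 12, 11, 4, 0 and picks Loc1; South Co. would get 3.
- Downtown: North Co. compares 2, 9, 5, 3 and picks Loc2; South Co. would get 9.
Among 7, 3, 9, the best is 9 at Downtown. Subgame-perfect outcome: (Loc2, Downtown) with payoffs (9, 9).

Downtown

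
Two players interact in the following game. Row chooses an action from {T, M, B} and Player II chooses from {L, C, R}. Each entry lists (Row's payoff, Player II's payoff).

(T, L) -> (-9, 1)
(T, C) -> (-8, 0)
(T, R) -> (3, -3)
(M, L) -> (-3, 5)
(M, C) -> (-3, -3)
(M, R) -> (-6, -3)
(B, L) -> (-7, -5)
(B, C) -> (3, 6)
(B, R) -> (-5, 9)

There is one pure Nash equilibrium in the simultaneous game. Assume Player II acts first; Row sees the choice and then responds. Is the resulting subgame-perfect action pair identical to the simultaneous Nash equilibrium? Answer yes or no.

no

Work backward from Row's decision.
- L: Row compares -9, -3, -7 and picks M; Player II would get 5.
- C: Row compares -8, -3, 3 and picks B; Player II would get 6.
- R: Row compares 3, -6, -5 and picks T; Player II would get -3.
Among 5, 6, -3, the best is 6 at C. Subgame-perfect outcome: (B, C) with payoffs (3, 6).
Under simultaneous play:
Row's best replies: L→M; C→B; R→T.
Player II's best replies: T→L; M→L; B→R.
The unique mutual best reply is (M, L), giving (-3, 5).
Sequential outcome (B, C) differs from the Nash profile (M, L).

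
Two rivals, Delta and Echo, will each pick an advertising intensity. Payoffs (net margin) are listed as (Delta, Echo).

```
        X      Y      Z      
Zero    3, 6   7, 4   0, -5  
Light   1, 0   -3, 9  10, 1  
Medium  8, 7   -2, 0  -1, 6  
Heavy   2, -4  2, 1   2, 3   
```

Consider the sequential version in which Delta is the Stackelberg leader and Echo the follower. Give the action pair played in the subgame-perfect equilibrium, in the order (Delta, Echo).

Echo best-responds to each possible Delta move:
- Zero → Echo plays X (best of 6, 4, -5); Delta gets 3.
- Light → Echo plays Y (best of 0, 9, 1); Delta gets -3.
- Medium → Echo plays X (best of 7, 0, 6); Delta gets 8.
- Heavy → Echo plays Z (best of -4, 1, 3); Delta gets 2.
Delta's induced payoffs are 3, -3, 8, 2, so Delta commits to Medium. Subgame-perfect outcome: (Medium, X) with payoffs (8, 7).

(Medium, X)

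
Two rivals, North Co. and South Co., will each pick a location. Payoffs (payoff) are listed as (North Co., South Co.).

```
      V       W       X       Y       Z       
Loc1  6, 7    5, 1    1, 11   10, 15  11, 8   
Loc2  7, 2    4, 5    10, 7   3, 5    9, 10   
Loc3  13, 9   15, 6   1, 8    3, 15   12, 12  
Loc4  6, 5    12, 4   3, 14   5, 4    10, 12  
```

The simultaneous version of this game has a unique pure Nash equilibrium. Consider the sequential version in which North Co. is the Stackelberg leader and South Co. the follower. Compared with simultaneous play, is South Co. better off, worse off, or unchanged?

unchanged

Work backward from South Co.'s decision.
- Loc1 → South Co. plays Y (best of 7, 1, 11, 15, 8); North Co. gets 10.
- Loc2 → South Co. plays Z (best of 2, 5, 7, 5, 10); North Co. gets 9.
- Loc3 → South Co. plays Y (best of 9, 6, 8, 15, 12); North Co. gets 3.
- Loc4 → South Co. plays X (best of 5, 4, 14, 4, 12); North Co. gets 3.
North Co.'s induced payoffs are 10, 9, 3, 3, so North Co. commits to Loc1. Subgame-perfect outcome: (Loc1, Y) with payoffs (10, 15).
Under simultaneous play:
North Co.'s best replies: V→Loc3; W→Loc3; X→Loc2; Y→Loc1; Z→Loc3.
South Co.'s best replies: Loc1→Y; Loc2→Z; Loc3→Y; Loc4→X.
Only (Loc1, Y) has each player best-responding; Nash payoffs (10, 15).
South Co. earns 15 sequentially versus 15 at the Nash outcome: unchanged.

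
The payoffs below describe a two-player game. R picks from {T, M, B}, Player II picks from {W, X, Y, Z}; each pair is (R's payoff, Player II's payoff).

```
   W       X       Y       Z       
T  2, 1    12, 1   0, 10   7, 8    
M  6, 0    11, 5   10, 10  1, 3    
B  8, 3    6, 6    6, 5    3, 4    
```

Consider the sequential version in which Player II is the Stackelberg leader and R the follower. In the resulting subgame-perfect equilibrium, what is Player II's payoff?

10

Solve by backward induction (Player II leads).
- W: R compares 2, 6, 8 and picks B; Player II would get 3.
- X: R compares 12, 11, 6 and picks T; Player II would get 1.
- Y: R compares 0, 10, 6 and picks M; Player II would get 10.
- Z: R compares 7, 1, 3 and picks T; Player II would get 8.
Maximizing over 3, 1, 10, 8, Player II chooses Y. Subgame-perfect outcome: (M, Y) with payoffs (10, 10).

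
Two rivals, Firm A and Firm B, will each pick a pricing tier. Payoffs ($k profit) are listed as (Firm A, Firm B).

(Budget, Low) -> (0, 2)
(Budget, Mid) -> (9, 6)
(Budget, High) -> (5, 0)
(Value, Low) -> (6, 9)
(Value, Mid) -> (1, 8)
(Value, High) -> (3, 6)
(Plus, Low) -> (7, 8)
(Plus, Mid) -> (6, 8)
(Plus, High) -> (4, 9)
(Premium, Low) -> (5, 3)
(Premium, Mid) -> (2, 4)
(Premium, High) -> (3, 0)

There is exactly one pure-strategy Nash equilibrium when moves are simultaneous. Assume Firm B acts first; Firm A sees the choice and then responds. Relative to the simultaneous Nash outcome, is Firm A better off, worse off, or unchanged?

Firm A best-responds to each possible Firm B move:
- Low: Firm A compares 0, 6, 7, 5 and picks Plus; Firm B would get 8.
- Mid: Firm A compares 9, 1, 6, 2 and picks Budget; Firm B would get 6.
- High: Firm A compares 5, 3, 4, 3 and picks Budget; Firm B would get 0.
Firm B's induced payoffs are 8, 6, 0, so Firm B commits to Low. Subgame-perfect outcome: (Plus, Low) with payoffs (7, 8).
Now find the simultaneous Nash equilibrium.
Firm A's best replies: Low→Plus; Mid→Budget; High→Budget.
Firm B's best replies: Budget→Mid; Value→Low; Plus→High; Premium→Mid.
The unique mutual best reply is (Budget, Mid), giving (9, 6).
Firm A earns 7 sequentially versus 9 at the Nash outcome: worse off.

worse off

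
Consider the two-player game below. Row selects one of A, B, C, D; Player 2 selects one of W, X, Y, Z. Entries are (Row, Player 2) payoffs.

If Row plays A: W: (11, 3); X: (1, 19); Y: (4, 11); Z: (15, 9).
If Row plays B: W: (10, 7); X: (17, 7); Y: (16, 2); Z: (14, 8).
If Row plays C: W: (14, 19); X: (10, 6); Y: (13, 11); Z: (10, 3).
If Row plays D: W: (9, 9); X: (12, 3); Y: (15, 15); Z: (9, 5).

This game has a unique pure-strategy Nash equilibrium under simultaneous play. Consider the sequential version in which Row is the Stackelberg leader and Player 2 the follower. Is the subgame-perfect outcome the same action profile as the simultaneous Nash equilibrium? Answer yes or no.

Work backward from Player 2's decision.
- A: BR = X, leader payoff 1.
- B: BR = Z, leader payoff 14.
- C: BR = W, leader payoff 14.
- D: BR = Y, leader payoff 15.
Row's induced payoffs are 1, 14, 14, 15, so Row commits to D. Subgame-perfect outcome: (D, Y) with payoffs (15, 15).
For the simultaneous game, intersect best replies.
Row's best replies: W→C; X→B; Y→B; Z→A.
Player 2's best replies: A→X; B→Z; C→W; D→Y.
Only (C, W) has each player best-responding; Nash payoffs (14, 19).
Sequential outcome (D, Y) differs from the Nash profile (C, W).

no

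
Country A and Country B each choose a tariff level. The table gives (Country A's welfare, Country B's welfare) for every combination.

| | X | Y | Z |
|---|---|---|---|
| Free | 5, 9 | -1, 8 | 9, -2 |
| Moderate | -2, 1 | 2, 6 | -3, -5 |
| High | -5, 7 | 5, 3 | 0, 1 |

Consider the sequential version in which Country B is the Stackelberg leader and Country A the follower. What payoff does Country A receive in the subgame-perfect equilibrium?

5

Work backward from Country A's decision.
- X: BR = Free, leader payoff 9.
- Y: BR = High, leader payoff 3.
- Z: BR = Free, leader payoff -2.
Country B's induced payoffs are 9, 3, -2, so Country B commits to X. Subgame-perfect outcome: (Free, X) with payoffs (5, 9).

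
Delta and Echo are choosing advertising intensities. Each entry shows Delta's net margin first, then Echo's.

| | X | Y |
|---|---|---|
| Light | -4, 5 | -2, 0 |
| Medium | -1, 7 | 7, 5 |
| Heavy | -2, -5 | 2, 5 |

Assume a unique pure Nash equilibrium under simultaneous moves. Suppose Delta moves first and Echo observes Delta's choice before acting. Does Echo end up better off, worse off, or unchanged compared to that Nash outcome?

Backward induction with Delta moving first.
- Light → Echo plays X (best of 5, 0); Delta gets -4.
- Medium → Echo plays X (best of 7, 5); Delta gets -1.
- Heavy → Echo plays Y (best of -5, 5); Delta gets 2.
Maximizing over -4, -1, 2, Delta chooses Heavy. Subgame-perfect outcome: (Heavy, Y) with payoffs (2, 5).
For the simultaneous game, intersect best replies.
Delta's best replies: X→Medium; Y→Medium.
Echo's best replies: Light→X; Medium→X; Heavy→Y.
The unique mutual best reply is (Medium, X), giving (-1, 7).
Echo earns 5 sequentially versus 7 at the Nash outcome: worse off.

worse off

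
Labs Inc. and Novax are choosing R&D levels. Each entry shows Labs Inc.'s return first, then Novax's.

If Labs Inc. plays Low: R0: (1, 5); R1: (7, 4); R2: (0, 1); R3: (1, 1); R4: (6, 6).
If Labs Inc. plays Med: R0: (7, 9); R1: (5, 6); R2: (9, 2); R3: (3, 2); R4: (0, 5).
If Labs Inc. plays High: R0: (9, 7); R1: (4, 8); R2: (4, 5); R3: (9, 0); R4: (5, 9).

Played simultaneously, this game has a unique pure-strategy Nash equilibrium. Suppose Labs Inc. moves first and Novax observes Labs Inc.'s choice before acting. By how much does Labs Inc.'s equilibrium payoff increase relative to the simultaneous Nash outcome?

1

Backward induction with Labs Inc. moving first.
- Low → Novax plays R4 (best of 5, 4, 1, 1, 6); Labs Inc. gets 6.
- Med → Novax plays R0 (best of 9, 6, 2, 2, 5); Labs Inc. gets 7.
- High → Novax plays R4 (best of 7, 8, 5, 0, 9); Labs Inc. gets 5.
Maximizing over 6, 7, 5, Labs Inc. chooses Med. Subgame-perfect outcome: (Med, R0) with payoffs (7, 9).
Under simultaneous play:
Labs Inc.'s best replies: R0→High; R1→Low; R2→Med; R3→High; R4→Low.
Novax's best replies: Low→R4; Med→R0; High→R4.
The unique mutual best reply is (Low, R4), giving (6, 6).
Labs Inc.'s commitment gain: 7 − 6 = 1.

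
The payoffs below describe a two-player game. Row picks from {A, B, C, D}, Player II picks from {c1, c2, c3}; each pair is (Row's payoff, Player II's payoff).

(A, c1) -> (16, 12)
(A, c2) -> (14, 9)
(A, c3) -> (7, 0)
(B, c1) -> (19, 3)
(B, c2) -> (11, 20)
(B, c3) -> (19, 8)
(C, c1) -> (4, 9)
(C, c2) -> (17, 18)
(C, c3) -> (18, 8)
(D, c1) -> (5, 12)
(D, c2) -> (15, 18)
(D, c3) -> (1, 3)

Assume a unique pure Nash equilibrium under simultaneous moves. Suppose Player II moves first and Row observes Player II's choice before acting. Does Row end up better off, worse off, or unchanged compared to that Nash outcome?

unchanged

Backward induction with Player II moving first.
- c1: BR = B, leader payoff 3.
- c2: BR = C, leader payoff 18.
- c3: BR = B, leader payoff 8.
Maximizing over 3, 18, 8, Player II chooses c2. Subgame-perfect outcome: (C, c2) with payoffs (17, 18).
For the simultaneous game, intersect best replies.
Row's best replies: c1→B; c2→C; c3→B.
Player II's best replies: A→c1; B→c2; C→c2; D→c2.
Only (C, c2) has each player best-responding; Nash payoffs (17, 18).
Row earns 17 sequentially versus 17 at the Nash outcome: unchanged.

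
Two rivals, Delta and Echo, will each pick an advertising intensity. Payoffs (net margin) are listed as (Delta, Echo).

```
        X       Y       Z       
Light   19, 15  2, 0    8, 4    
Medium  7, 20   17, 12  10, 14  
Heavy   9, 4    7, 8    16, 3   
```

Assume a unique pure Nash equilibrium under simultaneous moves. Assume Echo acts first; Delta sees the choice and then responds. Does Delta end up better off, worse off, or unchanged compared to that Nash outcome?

Backward induction with Echo moving first.
- X: Delta compares 19, 7, 9 and picks Light; Echo would get 15.
- Y: Delta compares 2, 17, 7 and picks Medium; Echo would get 12.
- Z: Delta compares 8, 10, 16 and picks Heavy; Echo would get 3.
Maximizing over 15, 12, 3, Echo chooses X. Subgame-perfect outcome: (Light, X) with payoffs (19, 15).
For the simultaneous game, intersect best replies.
Delta's best replies: X→Light; Y→Medium; Z→Heavy.
Echo's best replies: Light→X; Medium→X; Heavy→Y.
The unique mutual best reply is (Light, X), giving (19, 15).
Delta earns 19 sequentially versus 19 at the Nash outcome: unchanged.

unchanged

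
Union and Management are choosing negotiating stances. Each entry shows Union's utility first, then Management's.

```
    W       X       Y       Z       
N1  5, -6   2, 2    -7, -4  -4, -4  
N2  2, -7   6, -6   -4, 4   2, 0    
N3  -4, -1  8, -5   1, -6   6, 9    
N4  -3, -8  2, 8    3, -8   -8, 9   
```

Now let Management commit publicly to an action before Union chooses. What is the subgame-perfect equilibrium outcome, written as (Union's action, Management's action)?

Backward induction with Management moving first.
- W: Union compares 5, 2, -4, -3 and picks N1; Management would get -6.
- X: Union compares 2, 6, 8, 2 and picks N3; Management would get -5.
- Y: Union compares -7, -4, 1, 3 and picks N4; Management would get -8.
- Z: Union compares -4, 2, 6, -8 and picks N3; Management would get 9.
Maximizing over -6, -5, -8, 9, Management chooses Z. Subgame-perfect outcome: (N3, Z) with payoffs (6, 9).

(N3, Z)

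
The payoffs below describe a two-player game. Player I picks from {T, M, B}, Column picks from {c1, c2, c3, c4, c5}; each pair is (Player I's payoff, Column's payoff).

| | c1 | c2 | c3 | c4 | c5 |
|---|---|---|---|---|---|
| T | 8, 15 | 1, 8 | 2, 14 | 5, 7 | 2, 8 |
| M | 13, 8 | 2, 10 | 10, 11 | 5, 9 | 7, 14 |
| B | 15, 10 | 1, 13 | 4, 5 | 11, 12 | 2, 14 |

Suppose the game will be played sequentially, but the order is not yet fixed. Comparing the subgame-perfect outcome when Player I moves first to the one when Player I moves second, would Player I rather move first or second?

If Player I leads: Column's best replies are T→c1, M→c5, B→c5; Player I's induced payoffs 8, 7, 2; outcome (T, c1), payoffs (8, 15).
If Column leads: Player I's best replies are c1→B, c2→M, c3→M, c4→B, c5→M; Column's induced payoffs 10, 10, 11, 12, 14; outcome (M, c5), payoffs (7, 14).
Player I gets 8 moving first and 7 moving second, so Player I prefers to move first.

first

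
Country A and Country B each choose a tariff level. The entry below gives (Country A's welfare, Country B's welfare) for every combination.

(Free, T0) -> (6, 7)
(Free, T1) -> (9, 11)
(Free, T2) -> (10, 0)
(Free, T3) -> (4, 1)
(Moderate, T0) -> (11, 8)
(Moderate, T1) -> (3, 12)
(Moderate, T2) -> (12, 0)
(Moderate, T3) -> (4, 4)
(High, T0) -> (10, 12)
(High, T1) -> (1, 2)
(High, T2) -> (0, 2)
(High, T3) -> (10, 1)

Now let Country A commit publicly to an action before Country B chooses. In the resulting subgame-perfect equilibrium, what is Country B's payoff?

Country B best-responds to each possible Country A move:
- Free: Country B compares 7, 11, 0, 1 and picks T1; Country A would get 9.
- Moderate: Country B compares 8, 12, 0, 4 and picks T1; Country A would get 3.
- High: Country B compares 12, 2, 2, 1 and picks T0; Country A would get 10.
Among 9, 3, 10, the best is 10 at High. Subgame-perfect outcome: (High, T0) with payoffs (10, 12).

12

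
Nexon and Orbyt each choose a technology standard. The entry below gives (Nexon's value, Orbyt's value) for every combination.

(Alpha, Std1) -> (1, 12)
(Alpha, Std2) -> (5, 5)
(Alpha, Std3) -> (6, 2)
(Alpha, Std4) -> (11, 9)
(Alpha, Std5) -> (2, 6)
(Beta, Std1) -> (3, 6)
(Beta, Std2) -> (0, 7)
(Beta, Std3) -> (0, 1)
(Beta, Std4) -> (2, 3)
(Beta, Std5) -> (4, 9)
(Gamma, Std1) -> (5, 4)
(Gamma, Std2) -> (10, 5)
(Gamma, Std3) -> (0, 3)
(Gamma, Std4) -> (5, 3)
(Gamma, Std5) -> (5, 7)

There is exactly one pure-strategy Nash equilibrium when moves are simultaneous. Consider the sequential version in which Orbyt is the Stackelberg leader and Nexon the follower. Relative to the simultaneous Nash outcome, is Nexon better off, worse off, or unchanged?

Work backward from Nexon's decision.
- Std1: Nexon compares 1, 3, 5 and picks Gamma; Orbyt would get 4.
- Std2: Nexon compares 5, 0, 10 and picks Gamma; Orbyt would get 5.
- Std3: Nexon compares 6, 0, 0 and picks Alpha; Orbyt would get 2.
- Std4: Nexon compares 11, 2, 5 and picks Alpha; Orbyt would get 9.
- Std5: Nexon compares 2, 4, 5 and picks Gamma; Orbyt would get 7.
Maximizing over 4, 5, 2, 9, 7, Orbyt chooses Std4. Subgame-perfect outcome: (Alpha, Std4) with payoffs (11, 9).
Under simultaneous play:
Nexon's best replies: Std1→Gamma; Std2→Gamma; Std3→Alpha; Std4→Alpha; Std5→Gamma.
Orbyt's best replies: Alpha→Std1; Beta→Std5; Gamma→Std5.
The unique mutual best reply is (Gamma, Std5), giving (5, 7).
Nexon earns 11 sequentially versus 5 at the Nash outcome: better off.

better off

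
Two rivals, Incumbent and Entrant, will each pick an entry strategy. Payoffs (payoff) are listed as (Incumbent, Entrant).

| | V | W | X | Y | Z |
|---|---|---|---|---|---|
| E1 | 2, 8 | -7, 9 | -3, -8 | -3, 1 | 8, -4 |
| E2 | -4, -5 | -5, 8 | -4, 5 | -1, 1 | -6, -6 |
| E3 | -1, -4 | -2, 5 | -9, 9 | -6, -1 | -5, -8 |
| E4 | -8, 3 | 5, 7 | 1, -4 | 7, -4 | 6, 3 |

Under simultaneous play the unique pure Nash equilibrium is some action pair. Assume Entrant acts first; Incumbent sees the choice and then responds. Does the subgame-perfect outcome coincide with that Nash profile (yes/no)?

Incumbent best-responds to each possible Entrant move:
- V: BR = E1, leader payoff 8.
- W: BR = E4, leader payoff 7.
- X: BR = E4, leader payoff -4.
- Y: BR = E4, leader payoff -4.
- Z: BR = E1, leader payoff -4.
Among 8, 7, -4, -4, -4, the best is 8 at V. Subgame-perfect outcome: (E1, V) with payoffs (2, 8).
For the simultaneous game, intersect best replies.
Incumbent's best replies: V→E1; W→E4; X→E4; Y→E4; Z→E1.
Entrant's best replies: E1→W; E2→W; E3→X; E4→W.
The unique mutual best reply is (E4, W), giving (5, 7).
Sequential outcome (E1, V) differs from the Nash profile (E4, W).

no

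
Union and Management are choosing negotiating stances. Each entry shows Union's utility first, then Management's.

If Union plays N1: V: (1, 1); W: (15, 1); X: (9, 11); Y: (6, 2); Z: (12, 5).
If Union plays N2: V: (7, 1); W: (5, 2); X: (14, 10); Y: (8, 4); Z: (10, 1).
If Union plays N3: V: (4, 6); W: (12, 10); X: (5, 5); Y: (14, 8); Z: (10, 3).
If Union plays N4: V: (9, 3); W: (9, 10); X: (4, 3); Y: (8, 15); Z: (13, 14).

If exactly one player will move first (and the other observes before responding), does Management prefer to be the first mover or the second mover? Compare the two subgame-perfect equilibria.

first

If Union leads: Management's best replies are N1→X, N2→X, N3→W, N4→Y; Union's induced payoffs 9, 14, 12, 8; outcome (N2, X), payoffs (14, 10).
If Management leads: Union's best replies are V→N4, W→N1, X→N2, Y→N3, Z→N4; Management's induced payoffs 3, 1, 10, 8, 14; outcome (N4, Z), payoffs (13, 14).
Management gets 14 moving first and 10 moving second, so Management prefers to move first.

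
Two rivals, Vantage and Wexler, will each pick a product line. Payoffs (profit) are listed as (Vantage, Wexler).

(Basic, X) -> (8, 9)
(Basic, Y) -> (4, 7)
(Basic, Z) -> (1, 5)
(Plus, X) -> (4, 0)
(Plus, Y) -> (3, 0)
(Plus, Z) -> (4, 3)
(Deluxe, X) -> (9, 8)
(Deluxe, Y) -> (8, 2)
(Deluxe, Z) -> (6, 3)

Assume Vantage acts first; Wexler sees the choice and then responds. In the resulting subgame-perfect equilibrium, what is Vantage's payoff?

9

Wexler best-responds to each possible Vantage move:
- Basic → Wexler plays X (best of 9, 7, 5); Vantage gets 8.
- Plus → Wexler plays Z (best of 0, 0, 3); Vantage gets 4.
- Deluxe → Wexler plays X (best of 8, 2, 3); Vantage gets 9.
Among 8, 4, 9, the best is 9 at Deluxe. Subgame-perfect outcome: (Deluxe, X) with payoffs (9, 8).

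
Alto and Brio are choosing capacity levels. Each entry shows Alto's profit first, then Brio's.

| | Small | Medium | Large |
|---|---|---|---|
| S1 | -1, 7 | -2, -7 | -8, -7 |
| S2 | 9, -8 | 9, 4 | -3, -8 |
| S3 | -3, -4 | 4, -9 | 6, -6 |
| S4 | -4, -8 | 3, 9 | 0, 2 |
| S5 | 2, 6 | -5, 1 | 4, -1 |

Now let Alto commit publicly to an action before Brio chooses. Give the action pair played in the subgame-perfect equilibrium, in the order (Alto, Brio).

(S2, Medium)

Work backward from Brio's decision.
- S1 → Brio plays Small (best of 7, -7, -7); Alto gets -1.
- S2 → Brio plays Medium (best of -8, 4, -8); Alto gets 9.
- S3 → Brio plays Small (best of -4, -9, -6); Alto gets -3.
- S4 → Brio plays Medium (best of -8, 9, 2); Alto gets 3.
- S5 → Brio plays Small (best of 6, 1, -1); Alto gets 2.
Alto's induced payoffs are -1, 9, -3, 3, 2, so Alto commits to S2. Subgame-perfect outcome: (S2, Medium) with payoffs (9, 4).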